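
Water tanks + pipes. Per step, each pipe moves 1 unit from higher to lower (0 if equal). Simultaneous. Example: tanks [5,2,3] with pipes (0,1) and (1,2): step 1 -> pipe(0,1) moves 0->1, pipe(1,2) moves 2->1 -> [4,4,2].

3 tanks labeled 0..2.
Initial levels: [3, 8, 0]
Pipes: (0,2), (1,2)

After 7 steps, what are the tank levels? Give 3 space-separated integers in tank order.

Answer: 4 4 3

Derivation:
Step 1: flows [0->2,1->2] -> levels [2 7 2]
Step 2: flows [0=2,1->2] -> levels [2 6 3]
Step 3: flows [2->0,1->2] -> levels [3 5 3]
Step 4: flows [0=2,1->2] -> levels [3 4 4]
Step 5: flows [2->0,1=2] -> levels [4 4 3]
Step 6: flows [0->2,1->2] -> levels [3 3 5]
Step 7: flows [2->0,2->1] -> levels [4 4 3]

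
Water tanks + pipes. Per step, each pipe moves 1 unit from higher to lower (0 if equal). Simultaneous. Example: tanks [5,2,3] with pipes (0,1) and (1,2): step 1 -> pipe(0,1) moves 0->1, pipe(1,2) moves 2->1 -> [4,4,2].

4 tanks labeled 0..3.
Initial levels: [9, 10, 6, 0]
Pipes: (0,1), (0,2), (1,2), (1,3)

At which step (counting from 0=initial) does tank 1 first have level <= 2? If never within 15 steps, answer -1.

Step 1: flows [1->0,0->2,1->2,1->3] -> levels [9 7 8 1]
Step 2: flows [0->1,0->2,2->1,1->3] -> levels [7 8 8 2]
Step 3: flows [1->0,2->0,1=2,1->3] -> levels [9 6 7 3]
Step 4: flows [0->1,0->2,2->1,1->3] -> levels [7 7 7 4]
Step 5: flows [0=1,0=2,1=2,1->3] -> levels [7 6 7 5]
Step 6: flows [0->1,0=2,2->1,1->3] -> levels [6 7 6 6]
Step 7: flows [1->0,0=2,1->2,1->3] -> levels [7 4 7 7]
Step 8: flows [0->1,0=2,2->1,3->1] -> levels [6 7 6 6]
  -> period-2 cycle (repeats step 6); tank 1 never drops to <=2
Tank 1 never reaches <=2 within 15 steps

Answer: -1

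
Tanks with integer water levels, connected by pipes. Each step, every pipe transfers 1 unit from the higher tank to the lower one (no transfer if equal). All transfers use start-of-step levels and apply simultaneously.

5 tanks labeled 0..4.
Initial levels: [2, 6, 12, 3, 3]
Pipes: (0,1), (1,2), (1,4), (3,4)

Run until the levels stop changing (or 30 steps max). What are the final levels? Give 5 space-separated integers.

Step 1: flows [1->0,2->1,1->4,3=4] -> levels [3 5 11 3 4]
Step 2: flows [1->0,2->1,1->4,4->3] -> levels [4 4 10 4 4]
Step 3: flows [0=1,2->1,1=4,3=4] -> levels [4 5 9 4 4]
Step 4: flows [1->0,2->1,1->4,3=4] -> levels [5 4 8 4 5]
Step 5: flows [0->1,2->1,4->1,4->3] -> levels [4 7 7 5 3]
Step 6: flows [1->0,1=2,1->4,3->4] -> levels [5 5 7 4 5]
Step 7: flows [0=1,2->1,1=4,4->3] -> levels [5 6 6 5 4]
Step 8: flows [1->0,1=2,1->4,3->4] -> levels [6 4 6 4 6]
Step 9: flows [0->1,2->1,4->1,4->3] -> levels [5 7 5 5 4]
Step 10: flows [1->0,1->2,1->4,3->4] -> levels [6 4 6 4 6]
  -> period-2 cycle: step 10 state = step 8 state; never stabilizes
  -> state at step 30: (30-8) mod 2 = 0, same as step 8 -> [6 4 6 4 6]

Answer: 6 4 6 4 6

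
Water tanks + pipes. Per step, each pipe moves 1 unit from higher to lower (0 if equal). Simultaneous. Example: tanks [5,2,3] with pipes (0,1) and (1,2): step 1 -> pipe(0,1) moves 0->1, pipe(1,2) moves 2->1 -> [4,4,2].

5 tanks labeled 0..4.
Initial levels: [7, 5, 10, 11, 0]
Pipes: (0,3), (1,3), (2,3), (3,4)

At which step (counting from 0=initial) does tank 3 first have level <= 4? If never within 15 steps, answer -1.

Answer: -1

Derivation:
Step 1: flows [3->0,3->1,3->2,3->4] -> levels [8 6 11 7 1]
Step 2: flows [0->3,3->1,2->3,3->4] -> levels [7 7 10 7 2]
Step 3: flows [0=3,1=3,2->3,3->4] -> levels [7 7 9 7 3]
Step 4: flows [0=3,1=3,2->3,3->4] -> levels [7 7 8 7 4]
Step 5: flows [0=3,1=3,2->3,3->4] -> levels [7 7 7 7 5]
Step 6: flows [0=3,1=3,2=3,3->4] -> levels [7 7 7 6 6]
Step 7: flows [0->3,1->3,2->3,3=4] -> levels [6 6 6 9 6]
Step 8: flows [3->0,3->1,3->2,3->4] -> levels [7 7 7 5 7]
Step 9: flows [0->3,1->3,2->3,4->3] -> levels [6 6 6 9 6]
  -> period-2 cycle (repeats step 7); tank 3 never drops to <=4
Tank 3 never reaches <=4 within 15 steps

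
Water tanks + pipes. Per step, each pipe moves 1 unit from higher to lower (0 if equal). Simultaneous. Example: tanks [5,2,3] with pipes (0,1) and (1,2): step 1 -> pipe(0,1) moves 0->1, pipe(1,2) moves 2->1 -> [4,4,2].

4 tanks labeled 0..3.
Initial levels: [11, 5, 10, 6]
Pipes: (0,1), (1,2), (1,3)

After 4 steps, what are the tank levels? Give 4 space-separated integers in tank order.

Step 1: flows [0->1,2->1,3->1] -> levels [10 8 9 5]
Step 2: flows [0->1,2->1,1->3] -> levels [9 9 8 6]
Step 3: flows [0=1,1->2,1->3] -> levels [9 7 9 7]
Step 4: flows [0->1,2->1,1=3] -> levels [8 9 8 7]

Answer: 8 9 8 7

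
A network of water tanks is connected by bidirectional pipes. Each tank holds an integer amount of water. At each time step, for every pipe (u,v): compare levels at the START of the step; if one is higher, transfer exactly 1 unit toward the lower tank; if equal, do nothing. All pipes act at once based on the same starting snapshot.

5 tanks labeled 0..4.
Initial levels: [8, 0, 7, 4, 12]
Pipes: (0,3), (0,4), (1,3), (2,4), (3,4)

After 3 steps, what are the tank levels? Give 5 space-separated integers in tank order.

Step 1: flows [0->3,4->0,3->1,4->2,4->3] -> levels [8 1 8 5 9]
Step 2: flows [0->3,4->0,3->1,4->2,4->3] -> levels [8 2 9 6 6]
Step 3: flows [0->3,0->4,3->1,2->4,3=4] -> levels [6 3 8 6 8]

Answer: 6 3 8 6 8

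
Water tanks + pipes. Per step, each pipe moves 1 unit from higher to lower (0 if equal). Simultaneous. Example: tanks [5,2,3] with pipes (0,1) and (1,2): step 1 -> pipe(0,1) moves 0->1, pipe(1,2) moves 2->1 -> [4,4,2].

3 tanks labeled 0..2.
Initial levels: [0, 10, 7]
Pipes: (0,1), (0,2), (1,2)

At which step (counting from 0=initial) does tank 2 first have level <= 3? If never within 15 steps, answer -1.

Step 1: flows [1->0,2->0,1->2] -> levels [2 8 7]
Step 2: flows [1->0,2->0,1->2] -> levels [4 6 7]
Step 3: flows [1->0,2->0,2->1] -> levels [6 6 5]
Step 4: flows [0=1,0->2,1->2] -> levels [5 5 7]
Step 5: flows [0=1,2->0,2->1] -> levels [6 6 5]
  -> period-2 cycle (repeats step 3); tank 2 never drops to <=3
Tank 2 never reaches <=3 within 15 steps

Answer: -1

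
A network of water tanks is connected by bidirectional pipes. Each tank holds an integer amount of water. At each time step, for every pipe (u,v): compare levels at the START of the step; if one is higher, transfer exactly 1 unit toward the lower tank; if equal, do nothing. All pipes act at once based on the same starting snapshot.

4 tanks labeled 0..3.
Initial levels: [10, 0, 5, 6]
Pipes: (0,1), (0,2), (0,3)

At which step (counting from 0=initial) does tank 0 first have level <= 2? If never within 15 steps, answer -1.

Step 1: flows [0->1,0->2,0->3] -> levels [7 1 6 7]
Step 2: flows [0->1,0->2,0=3] -> levels [5 2 7 7]
Step 3: flows [0->1,2->0,3->0] -> levels [6 3 6 6]
Step 4: flows [0->1,0=2,0=3] -> levels [5 4 6 6]
Step 5: flows [0->1,2->0,3->0] -> levels [6 5 5 5]
Step 6: flows [0->1,0->2,0->3] -> levels [3 6 6 6]
Step 7: flows [1->0,2->0,3->0] -> levels [6 5 5 5]
  -> period-2 cycle (repeats step 5); tank 0 never drops to <=2
Tank 0 never reaches <=2 within 15 steps

Answer: -1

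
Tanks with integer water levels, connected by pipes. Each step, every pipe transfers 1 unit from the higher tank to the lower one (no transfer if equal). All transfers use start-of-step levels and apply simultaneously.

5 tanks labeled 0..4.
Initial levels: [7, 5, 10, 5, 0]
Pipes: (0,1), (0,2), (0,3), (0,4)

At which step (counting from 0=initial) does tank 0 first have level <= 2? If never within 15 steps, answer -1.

Step 1: flows [0->1,2->0,0->3,0->4] -> levels [5 6 9 6 1]
Step 2: flows [1->0,2->0,3->0,0->4] -> levels [7 5 8 5 2]
Step 3: flows [0->1,2->0,0->3,0->4] -> levels [5 6 7 6 3]
Step 4: flows [1->0,2->0,3->0,0->4] -> levels [7 5 6 5 4]
Step 5: flows [0->1,0->2,0->3,0->4] -> levels [3 6 7 6 5]
Step 6: flows [1->0,2->0,3->0,4->0] -> levels [7 5 6 5 4]
  -> period-2 cycle (repeats step 4); tank 0 never drops to <=2
Tank 0 never reaches <=2 within 15 steps

Answer: -1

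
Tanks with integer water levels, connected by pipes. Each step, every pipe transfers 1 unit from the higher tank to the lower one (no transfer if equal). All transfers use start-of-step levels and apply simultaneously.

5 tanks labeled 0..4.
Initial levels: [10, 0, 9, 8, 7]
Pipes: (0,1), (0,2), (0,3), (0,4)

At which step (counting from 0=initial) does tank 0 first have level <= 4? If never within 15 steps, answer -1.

Step 1: flows [0->1,0->2,0->3,0->4] -> levels [6 1 10 9 8]
Step 2: flows [0->1,2->0,3->0,4->0] -> levels [8 2 9 8 7]
Step 3: flows [0->1,2->0,0=3,0->4] -> levels [7 3 8 8 8]
Step 4: flows [0->1,2->0,3->0,4->0] -> levels [9 4 7 7 7]
Step 5: flows [0->1,0->2,0->3,0->4] -> levels [5 5 8 8 8]
Step 6: flows [0=1,2->0,3->0,4->0] -> levels [8 5 7 7 7]
Step 7: flows [0->1,0->2,0->3,0->4] -> levels [4 6 8 8 8]
Tank 0 first reaches <=4 at step 7

Answer: 7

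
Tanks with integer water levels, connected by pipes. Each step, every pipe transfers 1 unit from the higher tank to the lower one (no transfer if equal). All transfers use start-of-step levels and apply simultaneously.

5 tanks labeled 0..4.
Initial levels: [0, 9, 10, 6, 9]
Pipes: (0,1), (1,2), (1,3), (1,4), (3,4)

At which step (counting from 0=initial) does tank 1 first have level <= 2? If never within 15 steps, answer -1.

Step 1: flows [1->0,2->1,1->3,1=4,4->3] -> levels [1 8 9 8 8]
Step 2: flows [1->0,2->1,1=3,1=4,3=4] -> levels [2 8 8 8 8]
Step 3: flows [1->0,1=2,1=3,1=4,3=4] -> levels [3 7 8 8 8]
Step 4: flows [1->0,2->1,3->1,4->1,3=4] -> levels [4 9 7 7 7]
Step 5: flows [1->0,1->2,1->3,1->4,3=4] -> levels [5 5 8 8 8]
Step 6: flows [0=1,2->1,3->1,4->1,3=4] -> levels [5 8 7 7 7]
Step 7: flows [1->0,1->2,1->3,1->4,3=4] -> levels [6 4 8 8 8]
Step 8: flows [0->1,2->1,3->1,4->1,3=4] -> levels [5 8 7 7 7]
  -> period-2 cycle (repeats step 6); tank 1 never drops to <=2
Tank 1 never reaches <=2 within 15 steps

Answer: -1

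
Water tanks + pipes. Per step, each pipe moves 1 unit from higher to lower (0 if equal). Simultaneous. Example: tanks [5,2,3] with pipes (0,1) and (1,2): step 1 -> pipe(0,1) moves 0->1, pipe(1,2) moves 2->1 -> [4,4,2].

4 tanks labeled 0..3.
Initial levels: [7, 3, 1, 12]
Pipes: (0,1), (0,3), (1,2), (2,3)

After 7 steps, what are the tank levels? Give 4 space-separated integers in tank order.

Step 1: flows [0->1,3->0,1->2,3->2] -> levels [7 3 3 10]
Step 2: flows [0->1,3->0,1=2,3->2] -> levels [7 4 4 8]
Step 3: flows [0->1,3->0,1=2,3->2] -> levels [7 5 5 6]
Step 4: flows [0->1,0->3,1=2,3->2] -> levels [5 6 6 6]
Step 5: flows [1->0,3->0,1=2,2=3] -> levels [7 5 6 5]
Step 6: flows [0->1,0->3,2->1,2->3] -> levels [5 7 4 7]
Step 7: flows [1->0,3->0,1->2,3->2] -> levels [7 5 6 5]

Answer: 7 5 6 5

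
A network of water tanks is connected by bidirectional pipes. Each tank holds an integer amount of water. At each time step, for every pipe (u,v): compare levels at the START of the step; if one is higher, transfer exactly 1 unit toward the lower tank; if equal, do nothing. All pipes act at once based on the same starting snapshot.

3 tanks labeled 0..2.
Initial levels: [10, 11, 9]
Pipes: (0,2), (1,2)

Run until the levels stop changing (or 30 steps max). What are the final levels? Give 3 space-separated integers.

Step 1: flows [0->2,1->2] -> levels [9 10 11]
Step 2: flows [2->0,2->1] -> levels [10 11 9]
  -> period-2 cycle: step 2 state = step 0 state; never stabilizes
  -> state at step 30: (30-0) mod 2 = 0, same as step 0 -> [10 11 9]

Answer: 10 11 9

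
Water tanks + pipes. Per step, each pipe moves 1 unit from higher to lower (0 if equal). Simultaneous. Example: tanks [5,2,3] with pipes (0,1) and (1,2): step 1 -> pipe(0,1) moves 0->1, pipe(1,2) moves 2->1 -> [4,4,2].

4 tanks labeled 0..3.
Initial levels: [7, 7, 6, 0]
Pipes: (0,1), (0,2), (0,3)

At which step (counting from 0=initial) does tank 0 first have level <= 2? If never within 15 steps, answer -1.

Answer: -1

Derivation:
Step 1: flows [0=1,0->2,0->3] -> levels [5 7 7 1]
Step 2: flows [1->0,2->0,0->3] -> levels [6 6 6 2]
Step 3: flows [0=1,0=2,0->3] -> levels [5 6 6 3]
Step 4: flows [1->0,2->0,0->3] -> levels [6 5 5 4]
Step 5: flows [0->1,0->2,0->3] -> levels [3 6 6 5]
Step 6: flows [1->0,2->0,3->0] -> levels [6 5 5 4]
  -> period-2 cycle (repeats step 4); tank 0 never drops to <=2
Tank 0 never reaches <=2 within 15 steps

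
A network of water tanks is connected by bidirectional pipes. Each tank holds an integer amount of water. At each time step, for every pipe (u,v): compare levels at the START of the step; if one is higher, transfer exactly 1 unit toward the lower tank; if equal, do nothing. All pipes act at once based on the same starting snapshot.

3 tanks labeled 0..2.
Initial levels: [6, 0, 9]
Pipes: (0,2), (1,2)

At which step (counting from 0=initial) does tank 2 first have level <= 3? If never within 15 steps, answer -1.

Answer: -1

Derivation:
Step 1: flows [2->0,2->1] -> levels [7 1 7]
Step 2: flows [0=2,2->1] -> levels [7 2 6]
Step 3: flows [0->2,2->1] -> levels [6 3 6]
Step 4: flows [0=2,2->1] -> levels [6 4 5]
Step 5: flows [0->2,2->1] -> levels [5 5 5]
Step 6: flows [0=2,1=2] -> levels [5 5 5]
  -> stable; tank 2 stays at 5 > 3
Tank 2 never reaches <=3 within 15 steps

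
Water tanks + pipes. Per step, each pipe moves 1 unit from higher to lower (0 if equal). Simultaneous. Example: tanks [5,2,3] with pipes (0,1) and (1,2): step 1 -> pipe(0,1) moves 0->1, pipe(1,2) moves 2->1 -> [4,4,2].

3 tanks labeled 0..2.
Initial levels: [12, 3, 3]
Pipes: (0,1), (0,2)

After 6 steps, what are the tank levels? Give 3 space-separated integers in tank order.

Step 1: flows [0->1,0->2] -> levels [10 4 4]
Step 2: flows [0->1,0->2] -> levels [8 5 5]
Step 3: flows [0->1,0->2] -> levels [6 6 6]
Step 4: flows [0=1,0=2] -> levels [6 6 6]
  -> stable; steps 5..6 unchanged -> [6 6 6]

Answer: 6 6 6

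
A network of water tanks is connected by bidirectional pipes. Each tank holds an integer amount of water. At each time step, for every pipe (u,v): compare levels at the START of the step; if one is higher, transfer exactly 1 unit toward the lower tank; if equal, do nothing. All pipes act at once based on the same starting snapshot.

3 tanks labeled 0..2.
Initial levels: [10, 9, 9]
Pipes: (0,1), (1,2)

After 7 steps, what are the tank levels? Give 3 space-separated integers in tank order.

Answer: 9 10 9

Derivation:
Step 1: flows [0->1,1=2] -> levels [9 10 9]
Step 2: flows [1->0,1->2] -> levels [10 8 10]
Step 3: flows [0->1,2->1] -> levels [9 10 9]
  -> period-2 cycle: step 3 state = step 1 state
  -> state at step 7: (7-1) mod 2 = 0, same as step 1 -> [9 10 9]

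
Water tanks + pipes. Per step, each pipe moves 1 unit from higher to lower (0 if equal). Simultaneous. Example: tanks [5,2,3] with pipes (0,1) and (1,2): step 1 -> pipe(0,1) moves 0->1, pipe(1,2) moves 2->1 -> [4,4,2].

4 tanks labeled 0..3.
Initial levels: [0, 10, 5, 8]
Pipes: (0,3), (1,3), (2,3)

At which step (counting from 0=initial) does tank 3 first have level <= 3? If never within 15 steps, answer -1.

Answer: -1

Derivation:
Step 1: flows [3->0,1->3,3->2] -> levels [1 9 6 7]
Step 2: flows [3->0,1->3,3->2] -> levels [2 8 7 6]
Step 3: flows [3->0,1->3,2->3] -> levels [3 7 6 7]
Step 4: flows [3->0,1=3,3->2] -> levels [4 7 7 5]
Step 5: flows [3->0,1->3,2->3] -> levels [5 6 6 6]
Step 6: flows [3->0,1=3,2=3] -> levels [6 6 6 5]
Step 7: flows [0->3,1->3,2->3] -> levels [5 5 5 8]
Step 8: flows [3->0,3->1,3->2] -> levels [6 6 6 5]
  -> period-2 cycle (repeats step 6); tank 3 never drops to <=3
Tank 3 never reaches <=3 within 15 steps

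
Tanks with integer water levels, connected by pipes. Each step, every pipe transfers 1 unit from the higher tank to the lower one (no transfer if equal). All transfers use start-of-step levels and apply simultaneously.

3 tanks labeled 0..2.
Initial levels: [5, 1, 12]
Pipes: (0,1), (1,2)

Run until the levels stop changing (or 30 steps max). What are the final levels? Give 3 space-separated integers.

Answer: 6 6 6

Derivation:
Step 1: flows [0->1,2->1] -> levels [4 3 11]
Step 2: flows [0->1,2->1] -> levels [3 5 10]
Step 3: flows [1->0,2->1] -> levels [4 5 9]
Step 4: flows [1->0,2->1] -> levels [5 5 8]
Step 5: flows [0=1,2->1] -> levels [5 6 7]
Step 6: flows [1->0,2->1] -> levels [6 6 6]
Step 7: flows [0=1,1=2] -> levels [6 6 6]
  -> stable (no change)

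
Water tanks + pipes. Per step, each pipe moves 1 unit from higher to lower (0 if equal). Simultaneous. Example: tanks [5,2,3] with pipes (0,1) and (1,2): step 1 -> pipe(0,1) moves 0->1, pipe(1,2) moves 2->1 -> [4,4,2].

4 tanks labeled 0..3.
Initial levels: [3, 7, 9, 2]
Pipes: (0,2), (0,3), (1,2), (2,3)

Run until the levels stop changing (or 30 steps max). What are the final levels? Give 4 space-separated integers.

Step 1: flows [2->0,0->3,2->1,2->3] -> levels [3 8 6 4]
Step 2: flows [2->0,3->0,1->2,2->3] -> levels [5 7 5 4]
Step 3: flows [0=2,0->3,1->2,2->3] -> levels [4 6 5 6]
Step 4: flows [2->0,3->0,1->2,3->2] -> levels [6 5 6 4]
Step 5: flows [0=2,0->3,2->1,2->3] -> levels [5 6 4 6]
Step 6: flows [0->2,3->0,1->2,3->2] -> levels [5 5 7 4]
Step 7: flows [2->0,0->3,2->1,2->3] -> levels [5 6 4 6]
  -> period-2 cycle: step 7 state = step 5 state; never stabilizes
  -> state at step 30: (30-5) mod 2 = 1, same as step 6 -> [5 5 7 4]

Answer: 5 5 7 4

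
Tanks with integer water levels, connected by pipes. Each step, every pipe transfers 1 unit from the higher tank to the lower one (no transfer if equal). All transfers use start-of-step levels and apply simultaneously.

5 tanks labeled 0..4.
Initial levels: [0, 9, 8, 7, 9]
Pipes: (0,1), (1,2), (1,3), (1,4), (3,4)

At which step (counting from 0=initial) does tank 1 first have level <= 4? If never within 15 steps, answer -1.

Answer: 5

Derivation:
Step 1: flows [1->0,1->2,1->3,1=4,4->3] -> levels [1 6 9 9 8]
Step 2: flows [1->0,2->1,3->1,4->1,3->4] -> levels [2 8 8 7 8]
Step 3: flows [1->0,1=2,1->3,1=4,4->3] -> levels [3 6 8 9 7]
Step 4: flows [1->0,2->1,3->1,4->1,3->4] -> levels [4 8 7 7 7]
Step 5: flows [1->0,1->2,1->3,1->4,3=4] -> levels [5 4 8 8 8]
Tank 1 first reaches <=4 at step 5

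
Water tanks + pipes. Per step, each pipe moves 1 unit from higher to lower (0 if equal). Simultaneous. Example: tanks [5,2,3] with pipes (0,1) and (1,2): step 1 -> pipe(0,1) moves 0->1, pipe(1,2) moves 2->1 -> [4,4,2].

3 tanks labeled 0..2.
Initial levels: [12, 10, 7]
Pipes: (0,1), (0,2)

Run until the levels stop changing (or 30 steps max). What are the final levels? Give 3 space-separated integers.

Step 1: flows [0->1,0->2] -> levels [10 11 8]
Step 2: flows [1->0,0->2] -> levels [10 10 9]
Step 3: flows [0=1,0->2] -> levels [9 10 10]
Step 4: flows [1->0,2->0] -> levels [11 9 9]
Step 5: flows [0->1,0->2] -> levels [9 10 10]
  -> period-2 cycle: step 5 state = step 3 state; never stabilizes
  -> state at step 30: (30-3) mod 2 = 1, same as step 4 -> [11 9 9]

Answer: 11 9 9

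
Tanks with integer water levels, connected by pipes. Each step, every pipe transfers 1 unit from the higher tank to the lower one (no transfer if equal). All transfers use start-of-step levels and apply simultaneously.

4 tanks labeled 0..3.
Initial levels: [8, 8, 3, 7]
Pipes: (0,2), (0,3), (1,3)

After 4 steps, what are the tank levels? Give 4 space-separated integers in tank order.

Answer: 7 7 6 6

Derivation:
Step 1: flows [0->2,0->3,1->3] -> levels [6 7 4 9]
Step 2: flows [0->2,3->0,3->1] -> levels [6 8 5 7]
Step 3: flows [0->2,3->0,1->3] -> levels [6 7 6 7]
Step 4: flows [0=2,3->0,1=3] -> levels [7 7 6 6]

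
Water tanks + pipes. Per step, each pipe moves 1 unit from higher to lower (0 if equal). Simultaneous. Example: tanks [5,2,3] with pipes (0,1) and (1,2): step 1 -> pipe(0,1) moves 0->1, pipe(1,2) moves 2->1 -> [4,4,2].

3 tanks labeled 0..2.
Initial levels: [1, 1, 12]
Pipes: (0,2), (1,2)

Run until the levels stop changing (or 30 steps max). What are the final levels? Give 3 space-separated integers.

Step 1: flows [2->0,2->1] -> levels [2 2 10]
Step 2: flows [2->0,2->1] -> levels [3 3 8]
Step 3: flows [2->0,2->1] -> levels [4 4 6]
Step 4: flows [2->0,2->1] -> levels [5 5 4]
Step 5: flows [0->2,1->2] -> levels [4 4 6]
  -> period-2 cycle: step 5 state = step 3 state; never stabilizes
  -> state at step 30: (30-3) mod 2 = 1, same as step 4 -> [5 5 4]

Answer: 5 5 4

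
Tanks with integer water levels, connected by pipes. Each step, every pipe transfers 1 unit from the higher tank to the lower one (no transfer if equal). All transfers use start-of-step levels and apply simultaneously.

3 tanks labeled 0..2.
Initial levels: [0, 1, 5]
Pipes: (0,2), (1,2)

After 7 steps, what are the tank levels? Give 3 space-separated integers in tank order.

Step 1: flows [2->0,2->1] -> levels [1 2 3]
Step 2: flows [2->0,2->1] -> levels [2 3 1]
Step 3: flows [0->2,1->2] -> levels [1 2 3]
  -> period-2 cycle: step 3 state = step 1 state
  -> state at step 7: (7-1) mod 2 = 0, same as step 1 -> [1 2 3]

Answer: 1 2 3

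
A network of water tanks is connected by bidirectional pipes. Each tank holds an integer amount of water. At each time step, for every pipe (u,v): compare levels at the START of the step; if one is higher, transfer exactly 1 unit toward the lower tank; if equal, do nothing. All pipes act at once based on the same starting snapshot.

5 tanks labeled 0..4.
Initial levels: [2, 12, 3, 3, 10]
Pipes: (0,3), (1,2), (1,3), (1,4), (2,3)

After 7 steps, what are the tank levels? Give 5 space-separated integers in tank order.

Answer: 6 8 6 4 6

Derivation:
Step 1: flows [3->0,1->2,1->3,1->4,2=3] -> levels [3 9 4 3 11]
Step 2: flows [0=3,1->2,1->3,4->1,2->3] -> levels [3 8 4 5 10]
Step 3: flows [3->0,1->2,1->3,4->1,3->2] -> levels [4 7 6 4 9]
Step 4: flows [0=3,1->2,1->3,4->1,2->3] -> levels [4 6 6 6 8]
Step 5: flows [3->0,1=2,1=3,4->1,2=3] -> levels [5 7 6 5 7]
Step 6: flows [0=3,1->2,1->3,1=4,2->3] -> levels [5 5 6 7 7]
Step 7: flows [3->0,2->1,3->1,4->1,3->2] -> levels [6 8 6 4 6]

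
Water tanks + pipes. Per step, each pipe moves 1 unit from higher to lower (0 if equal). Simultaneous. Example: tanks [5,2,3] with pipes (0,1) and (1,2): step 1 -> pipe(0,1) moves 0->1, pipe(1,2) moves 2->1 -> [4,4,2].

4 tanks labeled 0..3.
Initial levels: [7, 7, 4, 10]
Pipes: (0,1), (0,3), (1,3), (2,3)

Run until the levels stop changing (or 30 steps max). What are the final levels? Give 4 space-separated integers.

Answer: 7 7 6 8

Derivation:
Step 1: flows [0=1,3->0,3->1,3->2] -> levels [8 8 5 7]
Step 2: flows [0=1,0->3,1->3,3->2] -> levels [7 7 6 8]
Step 3: flows [0=1,3->0,3->1,3->2] -> levels [8 8 7 5]
Step 4: flows [0=1,0->3,1->3,2->3] -> levels [7 7 6 8]
  -> period-2 cycle: step 4 state = step 2 state; never stabilizes
  -> state at step 30: (30-2) mod 2 = 0, same as step 2 -> [7 7 6 8]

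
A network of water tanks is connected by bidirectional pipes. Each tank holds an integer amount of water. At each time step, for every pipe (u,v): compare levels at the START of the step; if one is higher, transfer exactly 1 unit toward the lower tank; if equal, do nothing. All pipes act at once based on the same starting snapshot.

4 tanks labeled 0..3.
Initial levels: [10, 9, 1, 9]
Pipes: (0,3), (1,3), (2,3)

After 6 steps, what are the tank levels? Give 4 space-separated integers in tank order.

Answer: 7 7 7 8

Derivation:
Step 1: flows [0->3,1=3,3->2] -> levels [9 9 2 9]
Step 2: flows [0=3,1=3,3->2] -> levels [9 9 3 8]
Step 3: flows [0->3,1->3,3->2] -> levels [8 8 4 9]
Step 4: flows [3->0,3->1,3->2] -> levels [9 9 5 6]
Step 5: flows [0->3,1->3,3->2] -> levels [8 8 6 7]
Step 6: flows [0->3,1->3,3->2] -> levels [7 7 7 8]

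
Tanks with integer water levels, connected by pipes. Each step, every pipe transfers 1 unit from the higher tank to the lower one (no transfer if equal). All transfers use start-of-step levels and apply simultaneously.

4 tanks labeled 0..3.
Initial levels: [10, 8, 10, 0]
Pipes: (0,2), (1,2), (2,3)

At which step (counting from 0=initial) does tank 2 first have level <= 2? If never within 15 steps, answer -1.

Step 1: flows [0=2,2->1,2->3] -> levels [10 9 8 1]
Step 2: flows [0->2,1->2,2->3] -> levels [9 8 9 2]
Step 3: flows [0=2,2->1,2->3] -> levels [9 9 7 3]
Step 4: flows [0->2,1->2,2->3] -> levels [8 8 8 4]
Step 5: flows [0=2,1=2,2->3] -> levels [8 8 7 5]
Step 6: flows [0->2,1->2,2->3] -> levels [7 7 8 6]
Step 7: flows [2->0,2->1,2->3] -> levels [8 8 5 7]
Step 8: flows [0->2,1->2,3->2] -> levels [7 7 8 6]
  -> period-2 cycle (repeats step 6); tank 2 never drops to <=2
Tank 2 never reaches <=2 within 15 steps

Answer: -1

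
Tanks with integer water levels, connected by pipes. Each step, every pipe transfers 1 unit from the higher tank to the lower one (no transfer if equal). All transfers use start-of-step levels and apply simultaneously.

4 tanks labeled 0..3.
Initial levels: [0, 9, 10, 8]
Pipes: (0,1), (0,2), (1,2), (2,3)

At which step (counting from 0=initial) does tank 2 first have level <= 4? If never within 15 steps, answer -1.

Answer: -1

Derivation:
Step 1: flows [1->0,2->0,2->1,2->3] -> levels [2 9 7 9]
Step 2: flows [1->0,2->0,1->2,3->2] -> levels [4 7 8 8]
Step 3: flows [1->0,2->0,2->1,2=3] -> levels [6 7 6 8]
Step 4: flows [1->0,0=2,1->2,3->2] -> levels [7 5 8 7]
Step 5: flows [0->1,2->0,2->1,2->3] -> levels [7 7 5 8]
Step 6: flows [0=1,0->2,1->2,3->2] -> levels [6 6 8 7]
Step 7: flows [0=1,2->0,2->1,2->3] -> levels [7 7 5 8]
  -> period-2 cycle (repeats step 5); tank 2 never drops to <=4
Tank 2 never reaches <=4 within 15 steps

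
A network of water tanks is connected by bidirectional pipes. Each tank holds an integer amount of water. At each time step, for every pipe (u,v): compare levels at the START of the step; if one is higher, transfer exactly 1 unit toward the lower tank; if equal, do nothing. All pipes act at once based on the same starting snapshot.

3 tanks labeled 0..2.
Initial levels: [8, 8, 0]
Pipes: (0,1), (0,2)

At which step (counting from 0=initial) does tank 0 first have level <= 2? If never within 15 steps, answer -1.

Step 1: flows [0=1,0->2] -> levels [7 8 1]
Step 2: flows [1->0,0->2] -> levels [7 7 2]
Step 3: flows [0=1,0->2] -> levels [6 7 3]
Step 4: flows [1->0,0->2] -> levels [6 6 4]
Step 5: flows [0=1,0->2] -> levels [5 6 5]
Step 6: flows [1->0,0=2] -> levels [6 5 5]
Step 7: flows [0->1,0->2] -> levels [4 6 6]
Step 8: flows [1->0,2->0] -> levels [6 5 5]
  -> period-2 cycle (repeats step 6); tank 0 never drops to <=2
Tank 0 never reaches <=2 within 15 steps

Answer: -1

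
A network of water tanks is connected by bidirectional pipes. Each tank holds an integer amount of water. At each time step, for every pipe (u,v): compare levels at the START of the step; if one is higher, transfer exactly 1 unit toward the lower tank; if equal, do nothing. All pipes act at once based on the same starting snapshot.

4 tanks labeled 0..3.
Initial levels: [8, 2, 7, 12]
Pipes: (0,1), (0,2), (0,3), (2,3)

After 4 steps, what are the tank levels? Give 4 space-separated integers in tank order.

Answer: 7 6 9 7

Derivation:
Step 1: flows [0->1,0->2,3->0,3->2] -> levels [7 3 9 10]
Step 2: flows [0->1,2->0,3->0,3->2] -> levels [8 4 9 8]
Step 3: flows [0->1,2->0,0=3,2->3] -> levels [8 5 7 9]
Step 4: flows [0->1,0->2,3->0,3->2] -> levels [7 6 9 7]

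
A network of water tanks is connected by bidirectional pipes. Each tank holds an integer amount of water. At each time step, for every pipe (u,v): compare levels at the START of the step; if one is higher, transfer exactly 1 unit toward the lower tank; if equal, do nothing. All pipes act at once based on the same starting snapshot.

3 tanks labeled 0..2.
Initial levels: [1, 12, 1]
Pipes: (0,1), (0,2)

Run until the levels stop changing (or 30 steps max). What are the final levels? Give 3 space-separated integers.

Answer: 4 5 5

Derivation:
Step 1: flows [1->0,0=2] -> levels [2 11 1]
Step 2: flows [1->0,0->2] -> levels [2 10 2]
Step 3: flows [1->0,0=2] -> levels [3 9 2]
Step 4: flows [1->0,0->2] -> levels [3 8 3]
Step 5: flows [1->0,0=2] -> levels [4 7 3]
Step 6: flows [1->0,0->2] -> levels [4 6 4]
Step 7: flows [1->0,0=2] -> levels [5 5 4]
Step 8: flows [0=1,0->2] -> levels [4 5 5]
Step 9: flows [1->0,2->0] -> levels [6 4 4]
Step 10: flows [0->1,0->2] -> levels [4 5 5]
  -> period-2 cycle: step 10 state = step 8 state; never stabilizes
  -> state at step 30: (30-8) mod 2 = 0, same as step 8 -> [4 5 5]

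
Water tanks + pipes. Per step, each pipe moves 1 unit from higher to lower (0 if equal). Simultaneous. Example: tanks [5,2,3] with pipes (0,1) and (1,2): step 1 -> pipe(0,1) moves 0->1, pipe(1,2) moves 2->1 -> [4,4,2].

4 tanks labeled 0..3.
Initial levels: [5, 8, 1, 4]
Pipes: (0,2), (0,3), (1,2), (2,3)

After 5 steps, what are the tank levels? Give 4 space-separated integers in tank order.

Answer: 3 4 6 5

Derivation:
Step 1: flows [0->2,0->3,1->2,3->2] -> levels [3 7 4 4]
Step 2: flows [2->0,3->0,1->2,2=3] -> levels [5 6 4 3]
Step 3: flows [0->2,0->3,1->2,2->3] -> levels [3 5 5 5]
Step 4: flows [2->0,3->0,1=2,2=3] -> levels [5 5 4 4]
Step 5: flows [0->2,0->3,1->2,2=3] -> levels [3 4 6 5]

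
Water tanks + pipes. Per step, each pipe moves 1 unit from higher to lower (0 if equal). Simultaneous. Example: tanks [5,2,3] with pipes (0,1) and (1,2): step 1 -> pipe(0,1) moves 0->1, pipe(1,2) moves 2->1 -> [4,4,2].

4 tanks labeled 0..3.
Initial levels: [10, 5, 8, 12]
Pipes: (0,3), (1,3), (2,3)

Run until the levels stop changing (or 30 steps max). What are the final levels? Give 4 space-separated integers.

Answer: 9 9 9 8

Derivation:
Step 1: flows [3->0,3->1,3->2] -> levels [11 6 9 9]
Step 2: flows [0->3,3->1,2=3] -> levels [10 7 9 9]
Step 3: flows [0->3,3->1,2=3] -> levels [9 8 9 9]
Step 4: flows [0=3,3->1,2=3] -> levels [9 9 9 8]
Step 5: flows [0->3,1->3,2->3] -> levels [8 8 8 11]
Step 6: flows [3->0,3->1,3->2] -> levels [9 9 9 8]
  -> period-2 cycle: step 6 state = step 4 state; never stabilizes
  -> state at step 30: (30-4) mod 2 = 0, same as step 4 -> [9 9 9 8]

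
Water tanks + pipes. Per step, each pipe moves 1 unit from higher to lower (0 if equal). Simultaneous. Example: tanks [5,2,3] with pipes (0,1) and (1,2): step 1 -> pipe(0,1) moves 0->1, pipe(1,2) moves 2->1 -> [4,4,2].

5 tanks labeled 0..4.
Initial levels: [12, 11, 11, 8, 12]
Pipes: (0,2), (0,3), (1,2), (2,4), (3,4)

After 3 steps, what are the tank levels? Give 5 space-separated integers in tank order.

Step 1: flows [0->2,0->3,1=2,4->2,4->3] -> levels [10 11 13 10 10]
Step 2: flows [2->0,0=3,2->1,2->4,3=4] -> levels [11 12 10 10 11]
Step 3: flows [0->2,0->3,1->2,4->2,4->3] -> levels [9 11 13 12 9]

Answer: 9 11 13 12 9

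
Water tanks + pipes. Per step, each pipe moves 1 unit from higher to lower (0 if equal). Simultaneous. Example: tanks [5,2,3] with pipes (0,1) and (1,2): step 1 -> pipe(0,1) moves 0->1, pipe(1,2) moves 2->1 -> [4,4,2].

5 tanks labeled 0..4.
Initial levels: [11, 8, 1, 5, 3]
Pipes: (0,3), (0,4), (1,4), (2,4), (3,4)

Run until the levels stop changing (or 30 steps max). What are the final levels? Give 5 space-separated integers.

Step 1: flows [0->3,0->4,1->4,4->2,3->4] -> levels [9 7 2 5 5]
Step 2: flows [0->3,0->4,1->4,4->2,3=4] -> levels [7 6 3 6 6]
Step 3: flows [0->3,0->4,1=4,4->2,3=4] -> levels [5 6 4 7 6]
Step 4: flows [3->0,4->0,1=4,4->2,3->4] -> levels [7 6 5 5 5]
Step 5: flows [0->3,0->4,1->4,2=4,3=4] -> levels [5 5 5 6 7]
Step 6: flows [3->0,4->0,4->1,4->2,4->3] -> levels [7 6 6 6 3]
Step 7: flows [0->3,0->4,1->4,2->4,3->4] -> levels [5 5 5 6 7]
  -> period-2 cycle: step 7 state = step 5 state; never stabilizes
  -> state at step 30: (30-5) mod 2 = 1, same as step 6 -> [7 6 6 6 3]

Answer: 7 6 6 6 3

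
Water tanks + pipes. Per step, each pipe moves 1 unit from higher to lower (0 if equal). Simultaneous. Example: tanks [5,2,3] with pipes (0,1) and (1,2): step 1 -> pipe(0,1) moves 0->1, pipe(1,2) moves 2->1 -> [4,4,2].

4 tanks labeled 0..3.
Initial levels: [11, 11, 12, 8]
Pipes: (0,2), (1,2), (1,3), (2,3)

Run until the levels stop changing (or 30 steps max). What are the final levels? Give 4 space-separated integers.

Step 1: flows [2->0,2->1,1->3,2->3] -> levels [12 11 9 10]
Step 2: flows [0->2,1->2,1->3,3->2] -> levels [11 9 12 10]
Step 3: flows [2->0,2->1,3->1,2->3] -> levels [12 11 9 10]
  -> period-2 cycle: step 3 state = step 1 state; never stabilizes
  -> state at step 30: (30-1) mod 2 = 1, same as step 2 -> [11 9 12 10]

Answer: 11 9 12 10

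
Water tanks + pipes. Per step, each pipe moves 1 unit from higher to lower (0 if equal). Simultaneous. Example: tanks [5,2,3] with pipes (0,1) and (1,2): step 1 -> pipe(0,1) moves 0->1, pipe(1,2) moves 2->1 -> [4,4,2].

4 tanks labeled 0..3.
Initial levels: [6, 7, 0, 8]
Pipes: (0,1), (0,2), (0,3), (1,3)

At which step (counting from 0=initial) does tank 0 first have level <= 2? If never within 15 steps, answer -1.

Step 1: flows [1->0,0->2,3->0,3->1] -> levels [7 7 1 6]
Step 2: flows [0=1,0->2,0->3,1->3] -> levels [5 6 2 8]
Step 3: flows [1->0,0->2,3->0,3->1] -> levels [6 6 3 6]
Step 4: flows [0=1,0->2,0=3,1=3] -> levels [5 6 4 6]
Step 5: flows [1->0,0->2,3->0,1=3] -> levels [6 5 5 5]
Step 6: flows [0->1,0->2,0->3,1=3] -> levels [3 6 6 6]
Step 7: flows [1->0,2->0,3->0,1=3] -> levels [6 5 5 5]
  -> period-2 cycle (repeats step 5); tank 0 never drops to <=2
Tank 0 never reaches <=2 within 15 steps

Answer: -1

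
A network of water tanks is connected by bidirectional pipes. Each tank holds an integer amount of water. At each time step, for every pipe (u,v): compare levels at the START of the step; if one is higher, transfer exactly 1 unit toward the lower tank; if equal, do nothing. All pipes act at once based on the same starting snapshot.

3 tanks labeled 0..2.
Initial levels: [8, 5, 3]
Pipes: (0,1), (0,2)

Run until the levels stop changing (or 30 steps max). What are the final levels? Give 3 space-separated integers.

Step 1: flows [0->1,0->2] -> levels [6 6 4]
Step 2: flows [0=1,0->2] -> levels [5 6 5]
Step 3: flows [1->0,0=2] -> levels [6 5 5]
Step 4: flows [0->1,0->2] -> levels [4 6 6]
Step 5: flows [1->0,2->0] -> levels [6 5 5]
  -> period-2 cycle: step 5 state = step 3 state; never stabilizes
  -> state at step 30: (30-3) mod 2 = 1, same as step 4 -> [4 6 6]

Answer: 4 6 6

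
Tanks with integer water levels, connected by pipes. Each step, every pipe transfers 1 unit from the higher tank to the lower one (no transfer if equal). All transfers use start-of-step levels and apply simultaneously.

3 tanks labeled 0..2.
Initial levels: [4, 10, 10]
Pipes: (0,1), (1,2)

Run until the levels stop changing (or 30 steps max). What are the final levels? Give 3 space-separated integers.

Answer: 8 8 8

Derivation:
Step 1: flows [1->0,1=2] -> levels [5 9 10]
Step 2: flows [1->0,2->1] -> levels [6 9 9]
Step 3: flows [1->0,1=2] -> levels [7 8 9]
Step 4: flows [1->0,2->1] -> levels [8 8 8]
Step 5: flows [0=1,1=2] -> levels [8 8 8]
  -> stable (no change)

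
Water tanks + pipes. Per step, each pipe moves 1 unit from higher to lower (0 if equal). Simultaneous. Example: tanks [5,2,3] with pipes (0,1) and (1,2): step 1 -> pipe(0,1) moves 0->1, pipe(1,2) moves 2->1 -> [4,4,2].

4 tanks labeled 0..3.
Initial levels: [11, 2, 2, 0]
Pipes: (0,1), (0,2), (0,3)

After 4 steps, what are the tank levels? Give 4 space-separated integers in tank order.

Answer: 5 4 4 2

Derivation:
Step 1: flows [0->1,0->2,0->3] -> levels [8 3 3 1]
Step 2: flows [0->1,0->2,0->3] -> levels [5 4 4 2]
Step 3: flows [0->1,0->2,0->3] -> levels [2 5 5 3]
Step 4: flows [1->0,2->0,3->0] -> levels [5 4 4 2]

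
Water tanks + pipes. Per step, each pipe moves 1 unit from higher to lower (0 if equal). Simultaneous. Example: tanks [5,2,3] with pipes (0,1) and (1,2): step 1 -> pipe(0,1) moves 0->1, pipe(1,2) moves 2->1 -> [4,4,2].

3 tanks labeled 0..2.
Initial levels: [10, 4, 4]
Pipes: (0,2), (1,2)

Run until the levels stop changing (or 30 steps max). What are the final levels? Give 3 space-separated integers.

Answer: 6 6 6

Derivation:
Step 1: flows [0->2,1=2] -> levels [9 4 5]
Step 2: flows [0->2,2->1] -> levels [8 5 5]
Step 3: flows [0->2,1=2] -> levels [7 5 6]
Step 4: flows [0->2,2->1] -> levels [6 6 6]
Step 5: flows [0=2,1=2] -> levels [6 6 6]
  -> stable (no change)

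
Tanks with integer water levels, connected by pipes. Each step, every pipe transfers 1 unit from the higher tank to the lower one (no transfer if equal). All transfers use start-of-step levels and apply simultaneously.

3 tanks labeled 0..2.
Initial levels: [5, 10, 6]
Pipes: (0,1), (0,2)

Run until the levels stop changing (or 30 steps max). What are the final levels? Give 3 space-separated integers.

Answer: 7 7 7

Derivation:
Step 1: flows [1->0,2->0] -> levels [7 9 5]
Step 2: flows [1->0,0->2] -> levels [7 8 6]
Step 3: flows [1->0,0->2] -> levels [7 7 7]
Step 4: flows [0=1,0=2] -> levels [7 7 7]
  -> stable (no change)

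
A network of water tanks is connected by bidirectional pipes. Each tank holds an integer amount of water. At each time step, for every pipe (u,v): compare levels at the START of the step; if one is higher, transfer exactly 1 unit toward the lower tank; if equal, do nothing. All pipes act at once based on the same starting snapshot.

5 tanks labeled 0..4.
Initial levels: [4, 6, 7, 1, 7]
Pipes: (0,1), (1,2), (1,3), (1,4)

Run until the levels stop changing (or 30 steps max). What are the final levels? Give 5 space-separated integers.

Answer: 6 2 6 5 6

Derivation:
Step 1: flows [1->0,2->1,1->3,4->1] -> levels [5 6 6 2 6]
Step 2: flows [1->0,1=2,1->3,1=4] -> levels [6 4 6 3 6]
Step 3: flows [0->1,2->1,1->3,4->1] -> levels [5 6 5 4 5]
Step 4: flows [1->0,1->2,1->3,1->4] -> levels [6 2 6 5 6]
Step 5: flows [0->1,2->1,3->1,4->1] -> levels [5 6 5 4 5]
  -> period-2 cycle: step 5 state = step 3 state; never stabilizes
  -> state at step 30: (30-3) mod 2 = 1, same as step 4 -> [6 2 6 5 6]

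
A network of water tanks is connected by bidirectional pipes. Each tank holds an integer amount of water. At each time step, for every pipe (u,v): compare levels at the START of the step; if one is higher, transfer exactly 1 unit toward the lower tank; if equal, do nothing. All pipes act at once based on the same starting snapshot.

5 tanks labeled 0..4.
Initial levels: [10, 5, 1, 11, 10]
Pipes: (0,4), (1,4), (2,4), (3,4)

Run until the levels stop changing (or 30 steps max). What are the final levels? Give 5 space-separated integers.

Answer: 8 7 5 8 9

Derivation:
Step 1: flows [0=4,4->1,4->2,3->4] -> levels [10 6 2 10 9]
Step 2: flows [0->4,4->1,4->2,3->4] -> levels [9 7 3 9 9]
Step 3: flows [0=4,4->1,4->2,3=4] -> levels [9 8 4 9 7]
Step 4: flows [0->4,1->4,4->2,3->4] -> levels [8 7 5 8 9]
Step 5: flows [4->0,4->1,4->2,4->3] -> levels [9 8 6 9 5]
Step 6: flows [0->4,1->4,2->4,3->4] -> levels [8 7 5 8 9]
  -> period-2 cycle: step 6 state = step 4 state; never stabilizes
  -> state at step 30: (30-4) mod 2 = 0, same as step 4 -> [8 7 5 8 9]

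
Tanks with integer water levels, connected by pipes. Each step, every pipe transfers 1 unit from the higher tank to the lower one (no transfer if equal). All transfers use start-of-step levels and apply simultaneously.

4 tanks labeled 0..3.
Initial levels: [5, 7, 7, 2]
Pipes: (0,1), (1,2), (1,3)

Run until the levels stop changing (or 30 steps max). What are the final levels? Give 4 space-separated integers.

Answer: 5 7 5 4

Derivation:
Step 1: flows [1->0,1=2,1->3] -> levels [6 5 7 3]
Step 2: flows [0->1,2->1,1->3] -> levels [5 6 6 4]
Step 3: flows [1->0,1=2,1->3] -> levels [6 4 6 5]
Step 4: flows [0->1,2->1,3->1] -> levels [5 7 5 4]
Step 5: flows [1->0,1->2,1->3] -> levels [6 4 6 5]
  -> period-2 cycle: step 5 state = step 3 state; never stabilizes
  -> state at step 30: (30-3) mod 2 = 1, same as step 4 -> [5 7 5 4]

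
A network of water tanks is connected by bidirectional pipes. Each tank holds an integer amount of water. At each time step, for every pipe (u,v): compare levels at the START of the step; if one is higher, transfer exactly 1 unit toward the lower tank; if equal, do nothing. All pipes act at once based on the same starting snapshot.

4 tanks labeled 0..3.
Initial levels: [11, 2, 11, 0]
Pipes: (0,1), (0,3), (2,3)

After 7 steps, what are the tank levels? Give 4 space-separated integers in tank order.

Step 1: flows [0->1,0->3,2->3] -> levels [9 3 10 2]
Step 2: flows [0->1,0->3,2->3] -> levels [7 4 9 4]
Step 3: flows [0->1,0->3,2->3] -> levels [5 5 8 6]
Step 4: flows [0=1,3->0,2->3] -> levels [6 5 7 6]
Step 5: flows [0->1,0=3,2->3] -> levels [5 6 6 7]
Step 6: flows [1->0,3->0,3->2] -> levels [7 5 7 5]
Step 7: flows [0->1,0->3,2->3] -> levels [5 6 6 7]

Answer: 5 6 6 7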